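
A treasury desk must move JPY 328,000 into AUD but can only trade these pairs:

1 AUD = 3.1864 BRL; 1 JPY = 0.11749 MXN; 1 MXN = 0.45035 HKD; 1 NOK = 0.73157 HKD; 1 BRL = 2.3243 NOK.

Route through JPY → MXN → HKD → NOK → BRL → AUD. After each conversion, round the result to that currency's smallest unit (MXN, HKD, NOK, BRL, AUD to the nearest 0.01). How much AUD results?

JPY 328,000 × 0.11749 = MXN 38,536.72
MXN 38,536.72 × 0.45035 = HKD 17,355.01
HKD 17,355.01 ÷ 0.73157 = NOK 23,722.97
NOK 23,722.97 ÷ 2.3243 = BRL 10,206.50
BRL 10,206.50 ÷ 3.1864 = AUD 3,203.14

AUD 3,203.14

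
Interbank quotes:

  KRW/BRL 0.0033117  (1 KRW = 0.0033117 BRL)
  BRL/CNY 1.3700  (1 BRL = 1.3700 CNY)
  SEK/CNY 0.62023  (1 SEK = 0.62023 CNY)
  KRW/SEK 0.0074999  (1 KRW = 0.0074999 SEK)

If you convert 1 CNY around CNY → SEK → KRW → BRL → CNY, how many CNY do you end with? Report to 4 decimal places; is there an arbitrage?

0.9754 (arbitrage exists)

Around CNY → SEK → KRW → BRL → CNY: 1 ÷ 0.62023 ÷ 0.0074999 × 0.0033117 × 1.3700 = 0.975356
Product < 1; profitable direction is CNY → BRL → KRW → SEK → CNY.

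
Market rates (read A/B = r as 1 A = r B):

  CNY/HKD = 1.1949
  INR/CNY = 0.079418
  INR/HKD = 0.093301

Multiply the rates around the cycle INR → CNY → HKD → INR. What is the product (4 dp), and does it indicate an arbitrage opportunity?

Around INR → CNY → HKD → INR: 1 × 0.079418 × 1.1949 ÷ 0.093301 = 1.017101
Product > 1; profitable direction is INR → CNY → HKD → INR.

1.0171 (arbitrage exists)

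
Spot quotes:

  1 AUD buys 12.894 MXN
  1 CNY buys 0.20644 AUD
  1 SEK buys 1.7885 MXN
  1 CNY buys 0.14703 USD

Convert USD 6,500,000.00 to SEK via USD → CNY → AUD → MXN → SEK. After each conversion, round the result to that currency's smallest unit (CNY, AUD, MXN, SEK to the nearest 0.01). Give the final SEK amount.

SEK 65,796,072.60

USD 6,500,000.00 ÷ 0.14703 = CNY 44,208,664.90
CNY 44,208,664.90 × 0.20644 = AUD 9,126,436.78
AUD 9,126,436.78 × 12.894 = MXN 117,676,275.84
MXN 117,676,275.84 ÷ 1.7885 = SEK 65,796,072.60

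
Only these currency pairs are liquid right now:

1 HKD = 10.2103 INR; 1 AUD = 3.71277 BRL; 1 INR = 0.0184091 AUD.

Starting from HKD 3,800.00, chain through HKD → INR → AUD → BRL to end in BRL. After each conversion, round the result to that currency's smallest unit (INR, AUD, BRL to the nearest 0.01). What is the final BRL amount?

HKD 3,800.00 × 10.2103 = INR 38,799.14
INR 38,799.14 × 0.0184091 = AUD 714.26
AUD 714.26 × 3.71277 = BRL 2,651.88

BRL 2,651.88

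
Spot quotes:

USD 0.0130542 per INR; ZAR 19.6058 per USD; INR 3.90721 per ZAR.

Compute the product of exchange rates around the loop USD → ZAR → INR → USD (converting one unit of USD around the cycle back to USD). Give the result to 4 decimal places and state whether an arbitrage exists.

Around USD → ZAR → INR → USD: 1 × 19.6058 × 3.90721 × 0.0130542 = 1.000004
Product ≈ 1 (deviation 0.000%, within rounding noise).

1.0000 (no arbitrage)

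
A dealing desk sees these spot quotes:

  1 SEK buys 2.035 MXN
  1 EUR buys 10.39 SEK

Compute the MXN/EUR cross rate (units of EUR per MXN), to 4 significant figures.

1 MXN ÷ 2.035 = 0.4914 SEK
0.4914 SEK ÷ 10.39 = 0.0472955 EUR

MXN/EUR = 0.04730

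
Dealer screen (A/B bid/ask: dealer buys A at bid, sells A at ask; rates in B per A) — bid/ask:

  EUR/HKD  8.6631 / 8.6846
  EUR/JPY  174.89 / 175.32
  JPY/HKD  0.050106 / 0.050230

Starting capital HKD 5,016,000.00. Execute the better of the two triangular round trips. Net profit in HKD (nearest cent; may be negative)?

Net profit: HKD 45,303.95

Best loop HKD → EUR → JPY → HKD:
HKD 5,016,000.00 ÷ 8.6846 (buy EUR at ask) = EUR 577,574.10
EUR 577,574.10 × 174.89 (sell EUR at bid) = JPY 101,011,934
JPY 101,011,934 × 0.050106 (sell JPY at bid) = HKD 5,061,303.95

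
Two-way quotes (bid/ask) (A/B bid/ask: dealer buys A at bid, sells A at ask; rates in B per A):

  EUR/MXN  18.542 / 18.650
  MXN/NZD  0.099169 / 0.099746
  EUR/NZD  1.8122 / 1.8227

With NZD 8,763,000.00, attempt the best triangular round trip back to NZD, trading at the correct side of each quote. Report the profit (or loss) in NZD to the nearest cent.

Net profit: NZD 77,363.62

Best loop NZD → EUR → MXN → NZD:
NZD 8,763,000.00 ÷ 1.8227 (buy EUR at ask) = EUR 4,807,702.86
EUR 4,807,702.86 × 18.542 (sell EUR at bid) = MXN 89,144,426.40
MXN 89,144,426.40 × 0.099169 (sell MXN at bid) = NZD 8,840,363.62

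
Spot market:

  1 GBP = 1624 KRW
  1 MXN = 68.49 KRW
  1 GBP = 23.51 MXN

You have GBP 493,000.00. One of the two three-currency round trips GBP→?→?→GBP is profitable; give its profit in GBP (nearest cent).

Profitable loop is GBP → KRW → MXN → GBP:
GBP 493,000.00 × 1624 = KRW 800,632,000
KRW 800,632,000 ÷ 68.49 = MXN 11,689,764.93
MXN 11,689,764.93 ÷ 23.51 = GBP 497,225.22
Profit = GBP 497,225.22 − GBP 493,000.00

Profit: GBP 4,225.22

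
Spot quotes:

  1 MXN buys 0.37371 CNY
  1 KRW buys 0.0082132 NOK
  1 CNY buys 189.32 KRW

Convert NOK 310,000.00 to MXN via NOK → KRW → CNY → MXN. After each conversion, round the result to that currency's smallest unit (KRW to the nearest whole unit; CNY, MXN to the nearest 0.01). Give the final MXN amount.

NOK 310,000.00 ÷ 0.0082132 = KRW 37,744,119
KRW 37,744,119 ÷ 189.32 = CNY 199,366.78
CNY 199,366.78 ÷ 0.37371 = MXN 533,479.92

MXN 533,479.92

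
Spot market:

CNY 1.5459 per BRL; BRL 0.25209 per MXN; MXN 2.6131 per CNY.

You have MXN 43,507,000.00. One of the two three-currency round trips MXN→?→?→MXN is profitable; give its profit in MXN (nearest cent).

Profitable loop is MXN → BRL → CNY → MXN:
MXN 43,507,000.00 × 0.25209 = BRL 10,967,679.63
BRL 10,967,679.63 × 1.5459 = CNY 16,954,935.94
CNY 16,954,935.94 × 2.6131 = MXN 44,304,943.10
Profit = MXN 44,304,943.10 − MXN 43,507,000.00

Profit: MXN 797,943.10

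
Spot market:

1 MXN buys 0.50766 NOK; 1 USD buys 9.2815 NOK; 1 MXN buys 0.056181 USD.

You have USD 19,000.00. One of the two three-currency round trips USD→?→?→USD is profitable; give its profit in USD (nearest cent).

Profit: USD 515.89

Profitable loop is USD → NOK → MXN → USD:
USD 19,000.00 × 9.2815 = NOK 176,348.50
NOK 176,348.50 ÷ 0.50766 = MXN 347,375.21
MXN 347,375.21 × 0.056181 = USD 19,515.89
Profit = USD 19,515.89 − USD 19,000.00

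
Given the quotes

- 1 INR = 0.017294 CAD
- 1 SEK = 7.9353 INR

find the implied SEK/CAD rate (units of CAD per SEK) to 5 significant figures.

1 SEK × 7.9353 = 7.9353 INR
7.9353 INR × 0.017294 = 0.137233 CAD

SEK/CAD = 0.13723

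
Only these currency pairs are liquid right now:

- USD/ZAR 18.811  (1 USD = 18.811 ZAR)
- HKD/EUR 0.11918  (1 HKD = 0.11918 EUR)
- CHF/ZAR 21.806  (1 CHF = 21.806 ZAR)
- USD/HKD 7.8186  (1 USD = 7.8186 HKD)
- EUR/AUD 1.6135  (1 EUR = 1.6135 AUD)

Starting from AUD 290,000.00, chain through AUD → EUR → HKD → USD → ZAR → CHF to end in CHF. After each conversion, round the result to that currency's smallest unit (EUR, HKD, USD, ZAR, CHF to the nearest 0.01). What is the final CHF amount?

AUD 290,000.00 ÷ 1.6135 = EUR 179,733.50
EUR 179,733.50 ÷ 0.11918 = HKD 1,508,084.41
HKD 1,508,084.41 ÷ 7.8186 = USD 192,884.20
USD 192,884.20 × 18.811 = ZAR 3,628,344.69
ZAR 3,628,344.69 ÷ 21.806 = CHF 166,392.03

CHF 166,392.03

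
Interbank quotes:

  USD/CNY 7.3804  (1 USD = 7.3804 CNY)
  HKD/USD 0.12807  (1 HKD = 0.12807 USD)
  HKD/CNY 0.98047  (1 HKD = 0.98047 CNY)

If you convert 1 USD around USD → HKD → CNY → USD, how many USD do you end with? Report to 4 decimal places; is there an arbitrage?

1.0373 (arbitrage exists)

Around USD → HKD → CNY → USD: 1 ÷ 0.12807 × 0.98047 ÷ 7.3804 = 1.037306
Product > 1; profitable direction is USD → HKD → CNY → USD.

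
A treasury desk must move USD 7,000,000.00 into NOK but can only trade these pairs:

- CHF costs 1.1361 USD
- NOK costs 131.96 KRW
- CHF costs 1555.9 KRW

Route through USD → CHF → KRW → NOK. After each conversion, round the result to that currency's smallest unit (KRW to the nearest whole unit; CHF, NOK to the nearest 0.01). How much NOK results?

USD 7,000,000.00 ÷ 1.1361 = CHF 6,161,429.45
CHF 6,161,429.45 × 1555.9 = KRW 9,586,568,081
KRW 9,586,568,081 ÷ 131.96 = NOK 72,647,530.17

NOK 72,647,530.17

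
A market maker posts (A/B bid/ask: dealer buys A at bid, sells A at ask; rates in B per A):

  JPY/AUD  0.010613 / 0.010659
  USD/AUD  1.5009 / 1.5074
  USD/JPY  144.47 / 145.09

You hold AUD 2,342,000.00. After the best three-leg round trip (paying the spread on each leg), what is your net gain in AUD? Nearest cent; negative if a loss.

Best loop AUD → USD → JPY → AUD:
AUD 2,342,000.00 ÷ 1.5074 (buy USD at ask) = USD 1,553,668.57
USD 1,553,668.57 × 144.47 (sell USD at bid) = JPY 224,458,498
JPY 224,458,498 × 0.010613 (sell JPY at bid) = AUD 2,382,178.04

Net profit: AUD 40,178.04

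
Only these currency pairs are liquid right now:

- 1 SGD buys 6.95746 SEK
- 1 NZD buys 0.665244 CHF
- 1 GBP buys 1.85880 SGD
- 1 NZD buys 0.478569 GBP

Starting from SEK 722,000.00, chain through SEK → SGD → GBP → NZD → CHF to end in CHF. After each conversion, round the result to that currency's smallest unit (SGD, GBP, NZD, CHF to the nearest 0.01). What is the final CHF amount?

CHF 77,605.08

SEK 722,000.00 ÷ 6.95746 = SGD 103,773.50
SGD 103,773.50 ÷ 1.85880 = GBP 55,828.22
GBP 55,828.22 ÷ 0.478569 = NZD 116,656.57
NZD 116,656.57 × 0.665244 = CHF 77,605.08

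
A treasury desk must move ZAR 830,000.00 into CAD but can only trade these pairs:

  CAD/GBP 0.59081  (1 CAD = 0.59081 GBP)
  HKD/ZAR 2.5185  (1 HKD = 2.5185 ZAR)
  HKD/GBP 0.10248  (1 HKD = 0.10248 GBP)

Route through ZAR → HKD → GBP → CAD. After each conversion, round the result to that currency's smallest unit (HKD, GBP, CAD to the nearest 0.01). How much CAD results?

CAD 57,164.64

ZAR 830,000.00 ÷ 2.5185 = HKD 329,561.25
HKD 329,561.25 × 0.10248 = GBP 33,773.44
GBP 33,773.44 ÷ 0.59081 = CAD 57,164.64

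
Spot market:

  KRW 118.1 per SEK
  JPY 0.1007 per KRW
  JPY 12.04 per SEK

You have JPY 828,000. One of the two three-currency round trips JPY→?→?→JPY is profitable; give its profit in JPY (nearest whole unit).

Profitable loop is JPY → KRW → SEK → JPY:
JPY 828,000 ÷ 0.1007 = KRW 8,222,443
KRW 8,222,443 ÷ 118.1 = SEK 69,622.72
SEK 69,622.72 × 12.04 = JPY 838,258
Profit = JPY 838,258 − JPY 828,000

Profit: JPY 10,258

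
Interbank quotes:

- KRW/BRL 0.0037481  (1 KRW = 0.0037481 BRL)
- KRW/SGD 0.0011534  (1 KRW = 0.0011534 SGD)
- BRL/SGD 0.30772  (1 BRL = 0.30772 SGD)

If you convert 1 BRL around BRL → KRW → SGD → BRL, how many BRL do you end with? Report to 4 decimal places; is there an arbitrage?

1.0000 (no arbitrage)

Around BRL → KRW → SGD → BRL: 1 ÷ 0.0037481 × 0.0011534 ÷ 0.30772 = 1.000030
Product ≈ 1 (deviation 0.003%, within rounding noise).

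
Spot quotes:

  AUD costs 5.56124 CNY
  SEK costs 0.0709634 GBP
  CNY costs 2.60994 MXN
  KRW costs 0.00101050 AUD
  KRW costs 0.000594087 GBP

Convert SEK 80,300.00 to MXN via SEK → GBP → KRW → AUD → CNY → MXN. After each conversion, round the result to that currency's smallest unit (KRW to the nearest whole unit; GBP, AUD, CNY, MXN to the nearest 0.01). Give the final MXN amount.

SEK 80,300.00 × 0.0709634 = GBP 5,698.36
GBP 5,698.36 ÷ 0.000594087 = KRW 9,591,794
KRW 9,591,794 × 0.00101050 = AUD 9,692.51
AUD 9,692.51 × 5.56124 = CNY 53,902.37
CNY 53,902.37 × 2.60994 = MXN 140,681.95

MXN 140,681.95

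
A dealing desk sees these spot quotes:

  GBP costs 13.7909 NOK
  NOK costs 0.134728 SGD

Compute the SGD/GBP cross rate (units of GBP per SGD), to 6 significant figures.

1 SGD ÷ 0.134728 = 7.42236 NOK
7.42236 NOK ÷ 13.7909 = 0.538207 GBP

SGD/GBP = 0.538207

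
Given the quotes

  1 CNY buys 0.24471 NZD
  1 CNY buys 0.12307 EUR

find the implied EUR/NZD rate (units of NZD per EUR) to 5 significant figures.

EUR/NZD = 1.9884

1 EUR ÷ 0.12307 = 8.12546 CNY
8.12546 CNY × 0.24471 = 1.98838 NZD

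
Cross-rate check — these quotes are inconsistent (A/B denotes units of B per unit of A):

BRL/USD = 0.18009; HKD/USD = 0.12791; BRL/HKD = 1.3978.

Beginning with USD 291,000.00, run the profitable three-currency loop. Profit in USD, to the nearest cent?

Profit: USD 2,111.63

Profitable loop is USD → HKD → BRL → USD:
USD 291,000.00 ÷ 0.12791 = HKD 2,275,037.14
HKD 2,275,037.14 ÷ 1.3978 = BRL 1,627,584.16
BRL 1,627,584.16 × 0.18009 = USD 293,111.63
Profit = USD 293,111.63 − USD 291,000.00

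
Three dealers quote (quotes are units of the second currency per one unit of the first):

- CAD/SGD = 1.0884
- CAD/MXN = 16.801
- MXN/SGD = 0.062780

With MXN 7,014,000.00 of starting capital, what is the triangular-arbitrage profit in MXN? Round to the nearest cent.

Profitable loop is MXN → CAD → SGD → MXN:
MXN 7,014,000.00 ÷ 16.801 = CAD 417,475.15
CAD 417,475.15 × 1.0884 = SGD 454,379.95
SGD 454,379.95 ÷ 0.062780 = MXN 7,237,654.56
Profit = MXN 7,237,654.56 − MXN 7,014,000.00

Profit: MXN 223,654.56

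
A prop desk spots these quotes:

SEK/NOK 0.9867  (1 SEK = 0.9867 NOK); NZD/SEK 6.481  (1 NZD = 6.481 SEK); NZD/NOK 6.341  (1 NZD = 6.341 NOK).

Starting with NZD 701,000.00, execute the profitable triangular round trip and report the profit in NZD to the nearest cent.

Profitable loop is NZD → SEK → NOK → NZD:
NZD 701,000.00 × 6.481 = SEK 4,543,181.00
SEK 4,543,181.00 × 0.9867 = NOK 4,482,756.69
NOK 4,482,756.69 ÷ 6.341 = NZD 706,947.91
Profit = NZD 706,947.91 − NZD 701,000.00

Profit: NZD 5,947.91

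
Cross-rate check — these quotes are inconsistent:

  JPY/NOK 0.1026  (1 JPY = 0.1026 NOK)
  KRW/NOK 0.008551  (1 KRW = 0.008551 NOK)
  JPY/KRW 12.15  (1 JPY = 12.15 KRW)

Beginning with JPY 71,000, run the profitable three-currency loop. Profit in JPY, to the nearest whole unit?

Profitable loop is JPY → KRW → NOK → JPY:
JPY 71,000 × 12.15 = KRW 862,650
KRW 862,650 × 0.008551 = NOK 7,376.52
NOK 7,376.52 ÷ 0.1026 = JPY 71,896
Profit = JPY 71,896 − JPY 71,000

Profit: JPY 896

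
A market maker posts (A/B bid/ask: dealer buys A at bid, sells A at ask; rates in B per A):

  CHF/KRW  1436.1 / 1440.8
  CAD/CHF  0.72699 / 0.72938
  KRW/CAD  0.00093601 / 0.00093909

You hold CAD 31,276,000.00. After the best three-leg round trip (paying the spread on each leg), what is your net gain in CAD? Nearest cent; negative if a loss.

Best loop CAD → KRW → CHF → CAD:
CAD 31,276,000.00 ÷ 0.00093909 (buy KRW at ask) = KRW 33,304,582,095
KRW 33,304,582,095 ÷ 1440.8 (buy CHF at ask) = CHF 23,115,340.16
CHF 23,115,340.16 ÷ 0.72938 (buy CAD at ask) = CAD 31,691,765.82

Net profit: CAD 415,765.82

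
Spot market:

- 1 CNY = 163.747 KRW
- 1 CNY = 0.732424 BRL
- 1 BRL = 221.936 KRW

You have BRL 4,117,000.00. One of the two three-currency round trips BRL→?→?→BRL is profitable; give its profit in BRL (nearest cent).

Profit: BRL 30,285.16

Profitable loop is BRL → CNY → KRW → BRL:
BRL 4,117,000.00 ÷ 0.732424 = CNY 5,621,061.02
CNY 5,621,061.02 × 163.747 = KRW 920,431,880
KRW 920,431,880 ÷ 221.936 = BRL 4,147,285.16
Profit = BRL 4,147,285.16 − BRL 4,117,000.00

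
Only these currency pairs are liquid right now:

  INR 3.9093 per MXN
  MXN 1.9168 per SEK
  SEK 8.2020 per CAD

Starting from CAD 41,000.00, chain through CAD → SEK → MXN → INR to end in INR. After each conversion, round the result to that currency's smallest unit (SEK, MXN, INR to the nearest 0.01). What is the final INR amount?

CAD 41,000.00 × 8.2020 = SEK 336,282.00
SEK 336,282.00 × 1.9168 = MXN 644,585.34
MXN 644,585.34 × 3.9093 = INR 2,519,877.47

INR 2,519,877.47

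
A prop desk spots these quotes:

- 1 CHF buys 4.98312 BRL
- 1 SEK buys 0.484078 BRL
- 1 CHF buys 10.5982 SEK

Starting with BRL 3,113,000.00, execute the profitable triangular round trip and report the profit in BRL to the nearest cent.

Profit: BRL 91,979.32

Profitable loop is BRL → CHF → SEK → BRL:
BRL 3,113,000.00 ÷ 4.98312 = CHF 624,709.02
CHF 624,709.02 × 10.5982 = SEK 6,620,791.11
SEK 6,620,791.11 × 0.484078 = BRL 3,204,979.32
Profit = BRL 3,204,979.32 − BRL 3,113,000.00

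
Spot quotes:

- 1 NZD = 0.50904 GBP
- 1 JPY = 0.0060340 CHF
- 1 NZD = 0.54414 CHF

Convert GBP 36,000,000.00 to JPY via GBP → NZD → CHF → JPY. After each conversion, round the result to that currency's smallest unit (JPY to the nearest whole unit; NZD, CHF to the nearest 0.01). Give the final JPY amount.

GBP 36,000,000.00 ÷ 0.50904 = NZD 70,721,357.85
NZD 70,721,357.85 × 0.54414 = CHF 38,482,319.66
CHF 38,482,319.66 ÷ 0.0060340 = JPY 6,377,580,322

JPY 6,377,580,322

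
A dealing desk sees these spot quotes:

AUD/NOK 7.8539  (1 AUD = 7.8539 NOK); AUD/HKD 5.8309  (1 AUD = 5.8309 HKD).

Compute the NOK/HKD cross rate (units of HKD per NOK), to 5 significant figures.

NOK/HKD = 0.74242

1 NOK ÷ 7.8539 = 0.127325 AUD
0.127325 AUD × 5.8309 = 0.742421 HKD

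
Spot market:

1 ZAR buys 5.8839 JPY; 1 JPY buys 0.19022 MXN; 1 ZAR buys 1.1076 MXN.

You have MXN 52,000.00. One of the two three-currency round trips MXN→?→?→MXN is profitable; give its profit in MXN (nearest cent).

Profitable loop is MXN → ZAR → JPY → MXN:
MXN 52,000.00 ÷ 1.1076 = ZAR 46,948.36
ZAR 46,948.36 × 5.8839 = JPY 276,239
JPY 276,239 × 0.19022 = MXN 52,546.27
Profit = MXN 52,546.27 − MXN 52,000.00

Profit: MXN 546.27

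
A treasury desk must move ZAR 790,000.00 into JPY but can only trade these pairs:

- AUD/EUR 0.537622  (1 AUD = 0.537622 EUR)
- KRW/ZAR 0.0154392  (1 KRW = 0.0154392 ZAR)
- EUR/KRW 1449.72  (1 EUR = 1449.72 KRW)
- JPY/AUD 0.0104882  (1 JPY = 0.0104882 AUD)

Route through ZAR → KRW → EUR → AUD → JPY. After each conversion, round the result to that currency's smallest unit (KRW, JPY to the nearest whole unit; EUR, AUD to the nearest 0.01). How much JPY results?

JPY 6,259,507

ZAR 790,000.00 ÷ 0.0154392 = KRW 51,168,454
KRW 51,168,454 ÷ 1449.72 = EUR 35,295.40
EUR 35,295.40 ÷ 0.537622 = AUD 65,650.96
AUD 65,650.96 ÷ 0.0104882 = JPY 6,259,507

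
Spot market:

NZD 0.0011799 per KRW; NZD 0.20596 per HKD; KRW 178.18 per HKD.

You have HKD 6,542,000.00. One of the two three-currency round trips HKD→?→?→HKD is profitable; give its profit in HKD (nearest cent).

Profit: HKD 135,775.47

Profitable loop is HKD → KRW → NZD → HKD:
HKD 6,542,000.00 × 178.18 = KRW 1,165,653,560
KRW 1,165,653,560 × 0.0011799 = NZD 1,375,354.64
NZD 1,375,354.64 ÷ 0.20596 = HKD 6,677,775.47
Profit = HKD 6,677,775.47 − HKD 6,542,000.00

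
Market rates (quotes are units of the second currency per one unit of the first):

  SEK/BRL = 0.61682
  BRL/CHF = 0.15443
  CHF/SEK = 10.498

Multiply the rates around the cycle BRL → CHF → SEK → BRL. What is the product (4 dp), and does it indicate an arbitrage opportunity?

1.0000 (no arbitrage)

Around BRL → CHF → SEK → BRL: 1 × 0.15443 × 10.498 × 0.61682 = 0.999992
Product ≈ 1 (deviation 0.001%, within rounding noise).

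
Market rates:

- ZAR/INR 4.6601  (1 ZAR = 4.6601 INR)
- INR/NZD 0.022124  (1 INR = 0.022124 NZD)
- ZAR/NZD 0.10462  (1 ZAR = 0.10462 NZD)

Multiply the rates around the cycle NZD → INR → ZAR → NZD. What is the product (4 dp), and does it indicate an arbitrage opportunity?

Around NZD → INR → ZAR → NZD: 1 ÷ 0.022124 ÷ 4.6601 × 0.10462 = 1.014742
Product > 1; profitable direction is NZD → INR → ZAR → NZD.

1.0147 (arbitrage exists)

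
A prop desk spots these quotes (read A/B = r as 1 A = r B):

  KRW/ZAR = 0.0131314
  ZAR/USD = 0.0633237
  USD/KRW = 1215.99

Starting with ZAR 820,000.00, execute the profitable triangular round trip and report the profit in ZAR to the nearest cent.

Profit: ZAR 9,127.21

Profitable loop is ZAR → USD → KRW → ZAR:
ZAR 820,000.00 × 0.0633237 = USD 51,925.43
USD 51,925.43 × 1215.99 = KRW 63,140,808
KRW 63,140,808 × 0.0131314 = ZAR 829,127.21
Profit = ZAR 829,127.21 − ZAR 820,000.00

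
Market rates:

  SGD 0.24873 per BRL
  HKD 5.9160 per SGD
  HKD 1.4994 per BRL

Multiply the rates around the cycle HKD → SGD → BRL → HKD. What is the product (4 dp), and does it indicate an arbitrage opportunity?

1.0190 (arbitrage exists)

Around HKD → SGD → BRL → HKD: 1 ÷ 5.9160 ÷ 0.24873 × 1.4994 = 1.018969
Product > 1; profitable direction is HKD → SGD → BRL → HKD.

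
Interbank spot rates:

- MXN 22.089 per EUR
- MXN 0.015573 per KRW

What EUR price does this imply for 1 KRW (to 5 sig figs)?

KRW/EUR = 0.00070501

1 KRW × 0.015573 = 0.015573 MXN
0.015573 MXN ÷ 22.089 = 0.000705012 EUR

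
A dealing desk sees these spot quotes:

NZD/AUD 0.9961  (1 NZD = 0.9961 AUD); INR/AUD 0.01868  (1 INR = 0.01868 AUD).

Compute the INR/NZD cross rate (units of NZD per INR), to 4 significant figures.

1 INR × 0.01868 = 0.01868 AUD
0.01868 AUD ÷ 0.9961 = 0.0187531 NZD

INR/NZD = 0.01875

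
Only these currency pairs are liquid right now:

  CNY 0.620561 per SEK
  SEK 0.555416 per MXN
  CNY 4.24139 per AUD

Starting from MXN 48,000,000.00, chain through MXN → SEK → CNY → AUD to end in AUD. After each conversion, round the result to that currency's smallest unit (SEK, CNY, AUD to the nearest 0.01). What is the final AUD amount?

MXN 48,000,000.00 × 0.555416 = SEK 26,659,968.00
SEK 26,659,968.00 × 0.620561 = CNY 16,544,136.40
CNY 16,544,136.40 ÷ 4.24139 = AUD 3,900,640.21

AUD 3,900,640.21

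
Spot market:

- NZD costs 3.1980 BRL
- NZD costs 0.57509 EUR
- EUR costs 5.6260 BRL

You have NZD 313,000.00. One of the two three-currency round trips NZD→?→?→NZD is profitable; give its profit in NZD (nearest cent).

Profit: NZD 3,665.99

Profitable loop is NZD → EUR → BRL → NZD:
NZD 313,000.00 × 0.57509 = EUR 180,003.17
EUR 180,003.17 × 5.6260 = BRL 1,012,697.83
BRL 1,012,697.83 ÷ 3.1980 = NZD 316,665.99
Profit = NZD 316,665.99 − NZD 313,000.00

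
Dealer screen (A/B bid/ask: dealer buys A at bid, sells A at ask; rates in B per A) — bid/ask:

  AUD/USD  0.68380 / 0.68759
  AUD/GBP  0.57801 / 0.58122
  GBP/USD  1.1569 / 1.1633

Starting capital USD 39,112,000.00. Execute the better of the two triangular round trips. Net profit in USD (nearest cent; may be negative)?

Best loop USD → GBP → AUD → USD:
USD 39,112,000.00 ÷ 1.1633 (buy GBP at ask) = GBP 33,621,593.74
GBP 33,621,593.74 ÷ 0.58122 (buy AUD at ask) = AUD 57,846,587.77
AUD 57,846,587.77 × 0.68380 (sell AUD at bid) = USD 39,555,496.72

Net profit: USD 443,496.72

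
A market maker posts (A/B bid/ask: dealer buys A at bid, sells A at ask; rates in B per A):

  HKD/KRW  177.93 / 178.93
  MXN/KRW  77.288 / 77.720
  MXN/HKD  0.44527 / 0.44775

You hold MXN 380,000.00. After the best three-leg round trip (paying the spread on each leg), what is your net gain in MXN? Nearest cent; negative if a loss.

Net profit: MXN 7,367.71

Best loop MXN → HKD → KRW → MXN:
MXN 380,000.00 × 0.44527 (sell MXN at bid) = HKD 169,202.60
HKD 169,202.60 × 177.93 (sell HKD at bid) = KRW 30,106,219
KRW 30,106,219 ÷ 77.720 (buy MXN at ask) = MXN 387,367.71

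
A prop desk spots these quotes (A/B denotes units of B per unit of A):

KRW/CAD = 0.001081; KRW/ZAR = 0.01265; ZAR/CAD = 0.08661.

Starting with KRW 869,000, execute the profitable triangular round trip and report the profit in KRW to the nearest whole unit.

Profit: KRW 11,750

Profitable loop is KRW → ZAR → CAD → KRW:
KRW 869,000 × 0.01265 = ZAR 10,992.85
ZAR 10,992.85 × 0.08661 = CAD 952.09
CAD 952.09 ÷ 0.001081 = KRW 880,750
Profit = KRW 880,750 − KRW 869,000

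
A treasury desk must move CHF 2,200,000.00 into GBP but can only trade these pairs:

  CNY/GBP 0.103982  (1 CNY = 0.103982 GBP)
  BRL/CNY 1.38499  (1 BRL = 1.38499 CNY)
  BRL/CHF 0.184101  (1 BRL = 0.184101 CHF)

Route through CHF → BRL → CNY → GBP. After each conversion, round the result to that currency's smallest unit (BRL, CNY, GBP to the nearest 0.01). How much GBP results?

GBP 1,720,962.22

CHF 2,200,000.00 ÷ 0.184101 = BRL 11,949,962.25
BRL 11,949,962.25 × 1.38499 = CNY 16,550,578.22
CNY 16,550,578.22 × 0.103982 = GBP 1,720,962.22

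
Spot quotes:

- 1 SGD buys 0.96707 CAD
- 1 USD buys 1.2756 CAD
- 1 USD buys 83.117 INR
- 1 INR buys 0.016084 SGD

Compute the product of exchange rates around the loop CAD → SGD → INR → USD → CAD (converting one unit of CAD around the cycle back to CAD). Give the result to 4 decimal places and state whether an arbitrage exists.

Around CAD → SGD → INR → USD → CAD: 1 ÷ 0.96707 ÷ 0.016084 ÷ 83.117 × 1.2756 = 0.986672
Product < 1; profitable direction is CAD → USD → INR → SGD → CAD.

0.9867 (arbitrage exists)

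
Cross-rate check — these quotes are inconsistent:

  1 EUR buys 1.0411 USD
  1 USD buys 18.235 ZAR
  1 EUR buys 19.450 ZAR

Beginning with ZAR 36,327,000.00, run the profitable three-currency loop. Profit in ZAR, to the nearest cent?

Profit: ZAR 890,819.51

Profitable loop is ZAR → USD → EUR → ZAR:
ZAR 36,327,000.00 ÷ 18.235 = USD 1,992,157.94
USD 1,992,157.94 ÷ 1.0411 = EUR 1,913,512.57
EUR 1,913,512.57 × 19.450 = ZAR 37,217,819.51
Profit = ZAR 37,217,819.51 − ZAR 36,327,000.00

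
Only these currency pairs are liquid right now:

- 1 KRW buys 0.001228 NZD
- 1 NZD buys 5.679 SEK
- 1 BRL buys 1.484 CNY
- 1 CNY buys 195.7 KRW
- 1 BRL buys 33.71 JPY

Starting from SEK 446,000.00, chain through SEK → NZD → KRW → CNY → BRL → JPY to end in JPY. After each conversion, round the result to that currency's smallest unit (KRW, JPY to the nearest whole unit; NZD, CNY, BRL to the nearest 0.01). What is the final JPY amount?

JPY 7,423,328

SEK 446,000.00 ÷ 5.679 = NZD 78,534.95
NZD 78,534.95 ÷ 0.001228 = KRW 63,953,542
KRW 63,953,542 ÷ 195.7 = CNY 326,793.78
CNY 326,793.78 ÷ 1.484 = BRL 220,211.44
BRL 220,211.44 × 33.71 = JPY 7,423,328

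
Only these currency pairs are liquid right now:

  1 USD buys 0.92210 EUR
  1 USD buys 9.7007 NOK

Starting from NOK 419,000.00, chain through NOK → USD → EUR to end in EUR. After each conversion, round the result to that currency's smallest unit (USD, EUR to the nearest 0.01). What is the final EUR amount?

EUR 39,828.04

NOK 419,000.00 ÷ 9.7007 = USD 43,192.76
USD 43,192.76 × 0.92210 = EUR 39,828.04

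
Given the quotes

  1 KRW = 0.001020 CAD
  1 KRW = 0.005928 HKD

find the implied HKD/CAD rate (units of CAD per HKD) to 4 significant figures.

1 HKD ÷ 0.005928 = 168.691 KRW
168.691 KRW × 0.001020 = 0.172065 CAD

HKD/CAD = 0.1721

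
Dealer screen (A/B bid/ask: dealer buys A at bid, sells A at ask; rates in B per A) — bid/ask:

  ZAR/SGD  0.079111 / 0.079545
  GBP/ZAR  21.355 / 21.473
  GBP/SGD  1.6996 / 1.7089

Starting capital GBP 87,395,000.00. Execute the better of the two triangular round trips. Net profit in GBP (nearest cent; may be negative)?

Best loop GBP → SGD → ZAR → GBP:
GBP 87,395,000.00 × 1.6996 (sell GBP at bid) = SGD 148,536,542.00
SGD 148,536,542.00 ÷ 0.079545 (buy ZAR at ask) = ZAR 1,867,327,198.44
ZAR 1,867,327,198.44 ÷ 21.473 (buy GBP at ask) = GBP 86,961,635.47

Net result: GBP -433,364.53 (no profitable arbitrage after spreads)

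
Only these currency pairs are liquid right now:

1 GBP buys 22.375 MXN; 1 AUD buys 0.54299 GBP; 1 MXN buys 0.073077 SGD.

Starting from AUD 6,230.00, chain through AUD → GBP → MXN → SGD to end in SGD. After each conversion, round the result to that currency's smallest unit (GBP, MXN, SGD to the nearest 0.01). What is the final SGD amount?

AUD 6,230.00 × 0.54299 = GBP 3,382.83
GBP 3,382.83 × 22.375 = MXN 75,690.82
MXN 75,690.82 × 0.073077 = SGD 5,531.26

SGD 5,531.26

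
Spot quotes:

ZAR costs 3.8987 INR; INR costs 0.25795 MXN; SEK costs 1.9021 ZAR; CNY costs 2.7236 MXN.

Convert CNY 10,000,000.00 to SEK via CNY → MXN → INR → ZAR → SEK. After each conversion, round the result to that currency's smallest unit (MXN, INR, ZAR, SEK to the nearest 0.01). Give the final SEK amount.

CNY 10,000,000.00 × 2.7236 = MXN 27,236,000.00
MXN 27,236,000.00 ÷ 0.25795 = INR 105,586,353.94
INR 105,586,353.94 ÷ 3.8987 = ZAR 27,082,451.57
ZAR 27,082,451.57 ÷ 1.9021 = SEK 14,238,184.94

SEK 14,238,184.94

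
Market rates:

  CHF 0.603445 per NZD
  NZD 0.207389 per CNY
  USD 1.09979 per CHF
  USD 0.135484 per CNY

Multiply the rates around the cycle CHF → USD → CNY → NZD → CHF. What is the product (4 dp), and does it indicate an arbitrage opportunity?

Around CHF → USD → CNY → NZD → CHF: 1 × 1.09979 ÷ 0.135484 × 0.207389 × 0.603445 = 1.015886
Product > 1; profitable direction is CHF → USD → CNY → NZD → CHF.

1.0159 (arbitrage exists)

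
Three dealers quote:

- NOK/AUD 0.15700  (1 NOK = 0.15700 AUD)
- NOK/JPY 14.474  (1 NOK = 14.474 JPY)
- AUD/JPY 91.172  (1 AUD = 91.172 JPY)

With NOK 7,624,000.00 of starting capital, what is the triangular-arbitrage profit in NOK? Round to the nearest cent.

Profit: NOK 85,217.91

Profitable loop is NOK → JPY → AUD → NOK:
NOK 7,624,000.00 × 14.474 = JPY 110,349,776
JPY 110,349,776 ÷ 91.172 = AUD 1,210,347.21
AUD 1,210,347.21 ÷ 0.15700 = NOK 7,709,217.91
Profit = NOK 7,709,217.91 − NOK 7,624,000.00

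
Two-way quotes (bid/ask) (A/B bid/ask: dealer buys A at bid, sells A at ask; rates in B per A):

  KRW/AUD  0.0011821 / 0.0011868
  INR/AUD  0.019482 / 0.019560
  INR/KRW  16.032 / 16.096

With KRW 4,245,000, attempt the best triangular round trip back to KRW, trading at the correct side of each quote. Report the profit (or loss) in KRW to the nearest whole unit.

Net profit: KRW 84,281

Best loop KRW → INR → AUD → KRW:
KRW 4,245,000 ÷ 16.096 (buy INR at ask) = INR 263,730.12
INR 263,730.12 × 0.019482 (sell INR at bid) = AUD 5,137.99
AUD 5,137.99 ÷ 0.0011868 (buy KRW at ask) = KRW 4,329,281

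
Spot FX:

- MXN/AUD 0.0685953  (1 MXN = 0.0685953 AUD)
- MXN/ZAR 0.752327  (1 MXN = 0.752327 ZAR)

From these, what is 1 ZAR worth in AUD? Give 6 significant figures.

1 ZAR ÷ 0.752327 = 1.32921 MXN
1.32921 MXN × 0.0685953 = 0.0911775 AUD

ZAR/AUD = 0.0911775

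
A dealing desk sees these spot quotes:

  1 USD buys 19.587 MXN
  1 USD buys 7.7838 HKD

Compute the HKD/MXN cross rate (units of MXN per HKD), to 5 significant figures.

HKD/MXN = 2.5164

1 HKD ÷ 7.7838 = 0.128472 USD
0.128472 USD × 19.587 = 2.51638 MXN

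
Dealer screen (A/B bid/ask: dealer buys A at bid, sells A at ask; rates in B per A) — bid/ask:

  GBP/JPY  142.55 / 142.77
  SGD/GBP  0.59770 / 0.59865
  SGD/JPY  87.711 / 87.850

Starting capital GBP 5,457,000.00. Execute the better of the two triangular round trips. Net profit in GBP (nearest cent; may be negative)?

Net profit: GBP 143,129.50

Best loop GBP → SGD → JPY → GBP:
GBP 5,457,000.00 ÷ 0.59865 (buy SGD at ask) = SGD 9,115,509.90
SGD 9,115,509.90 × 87.711 (sell SGD at bid) = JPY 799,530,489
JPY 799,530,489 ÷ 142.77 (buy GBP at ask) = GBP 5,600,129.50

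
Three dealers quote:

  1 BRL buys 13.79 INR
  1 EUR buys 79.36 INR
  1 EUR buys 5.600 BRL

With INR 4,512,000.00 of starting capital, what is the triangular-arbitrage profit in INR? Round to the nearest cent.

Profitable loop is INR → BRL → EUR → INR:
INR 4,512,000.00 ÷ 13.79 = BRL 327,193.62
BRL 327,193.62 ÷ 5.600 = EUR 58,427.43
EUR 58,427.43 × 79.36 = INR 4,636,800.99
Profit = INR 4,636,800.99 − INR 4,512,000.00

Profit: INR 124,800.99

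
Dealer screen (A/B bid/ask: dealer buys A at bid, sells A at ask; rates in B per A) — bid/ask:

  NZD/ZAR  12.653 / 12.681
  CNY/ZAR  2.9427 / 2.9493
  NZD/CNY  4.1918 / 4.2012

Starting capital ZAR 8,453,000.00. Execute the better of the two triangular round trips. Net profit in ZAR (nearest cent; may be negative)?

Net profit: ZAR 179,012.68

Best loop ZAR → CNY → NZD → ZAR:
ZAR 8,453,000.00 ÷ 2.9493 (buy CNY at ask) = CNY 2,866,103.82
CNY 2,866,103.82 ÷ 4.2012 (buy NZD at ask) = NZD 682,210.75
NZD 682,210.75 × 12.653 (sell NZD at bid) = ZAR 8,632,012.68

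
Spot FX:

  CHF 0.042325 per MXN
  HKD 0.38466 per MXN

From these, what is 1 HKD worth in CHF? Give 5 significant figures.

1 HKD ÷ 0.38466 = 2.5997 MXN
2.5997 MXN × 0.042325 = 0.110032 CHF

HKD/CHF = 0.11003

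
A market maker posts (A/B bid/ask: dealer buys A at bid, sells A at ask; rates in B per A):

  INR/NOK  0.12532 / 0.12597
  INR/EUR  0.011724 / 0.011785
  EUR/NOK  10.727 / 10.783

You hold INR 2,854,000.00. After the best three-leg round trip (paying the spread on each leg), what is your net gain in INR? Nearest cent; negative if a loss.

Net result: INR -4,681.95 (no profitable arbitrage after spreads)

Best loop INR → EUR → NOK → INR:
INR 2,854,000.00 × 0.011724 (sell INR at bid) = EUR 33,460.30
EUR 33,460.30 × 10.727 (sell EUR at bid) = NOK 358,928.60
NOK 358,928.60 ÷ 0.12597 (buy INR at ask) = INR 2,849,318.05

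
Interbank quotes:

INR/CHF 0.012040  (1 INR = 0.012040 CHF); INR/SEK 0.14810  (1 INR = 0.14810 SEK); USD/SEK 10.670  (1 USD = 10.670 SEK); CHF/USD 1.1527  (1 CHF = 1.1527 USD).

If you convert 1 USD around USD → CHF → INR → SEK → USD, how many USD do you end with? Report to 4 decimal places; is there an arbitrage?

1.0001 (no arbitrage)

Around USD → CHF → INR → SEK → USD: 1 ÷ 1.1527 ÷ 0.012040 × 0.14810 ÷ 10.670 = 1.000110
Product ≈ 1 (deviation 0.011%, within rounding noise).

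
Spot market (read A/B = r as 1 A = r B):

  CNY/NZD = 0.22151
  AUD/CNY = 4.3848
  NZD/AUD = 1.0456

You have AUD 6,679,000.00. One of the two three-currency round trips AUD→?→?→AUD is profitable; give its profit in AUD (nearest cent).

Profitable loop is AUD → CNY → NZD → AUD:
AUD 6,679,000.00 × 4.3848 = CNY 29,286,079.20
CNY 29,286,079.20 × 0.22151 = NZD 6,487,159.40
NZD 6,487,159.40 × 1.0456 = AUD 6,782,973.87
Profit = AUD 6,782,973.87 − AUD 6,679,000.00

Profit: AUD 103,973.87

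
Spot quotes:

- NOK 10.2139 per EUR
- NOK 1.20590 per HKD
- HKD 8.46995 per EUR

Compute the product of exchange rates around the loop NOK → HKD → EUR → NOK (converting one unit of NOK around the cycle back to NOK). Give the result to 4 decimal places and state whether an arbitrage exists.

Around NOK → HKD → EUR → NOK: 1 ÷ 1.20590 ÷ 8.46995 × 10.2139 = 0.999999
Product ≈ 1 (deviation 0.000%, within rounding noise).

1.0000 (no arbitrage)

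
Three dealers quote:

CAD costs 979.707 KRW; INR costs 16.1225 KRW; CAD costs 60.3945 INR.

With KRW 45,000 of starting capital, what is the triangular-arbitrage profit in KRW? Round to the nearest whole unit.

Profitable loop is KRW → INR → CAD → KRW:
KRW 45,000 ÷ 16.1225 = INR 2,791.13
INR 2,791.13 ÷ 60.3945 = CAD 46.21
CAD 46.21 × 979.707 = KRW 45,277
Profit = KRW 45,277 − KRW 45,000

Profit: KRW 277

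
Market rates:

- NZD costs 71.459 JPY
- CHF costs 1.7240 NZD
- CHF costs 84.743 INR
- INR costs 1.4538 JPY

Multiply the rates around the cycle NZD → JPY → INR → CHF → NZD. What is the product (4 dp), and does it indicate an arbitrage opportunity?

1.0000 (no arbitrage)

Around NZD → JPY → INR → CHF → NZD: 1 × 71.459 ÷ 1.4538 ÷ 84.743 × 1.7240 = 0.999967
Product ≈ 1 (deviation 0.003%, within rounding noise).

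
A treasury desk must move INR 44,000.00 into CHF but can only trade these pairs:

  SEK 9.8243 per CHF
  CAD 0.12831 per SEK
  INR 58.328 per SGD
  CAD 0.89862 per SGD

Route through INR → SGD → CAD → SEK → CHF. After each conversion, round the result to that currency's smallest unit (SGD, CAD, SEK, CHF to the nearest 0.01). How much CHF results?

INR 44,000.00 ÷ 58.328 = SGD 754.35
SGD 754.35 × 0.89862 = CAD 677.87
CAD 677.87 ÷ 0.12831 = SEK 5,283.06
SEK 5,283.06 ÷ 9.8243 = CHF 537.75

CHF 537.75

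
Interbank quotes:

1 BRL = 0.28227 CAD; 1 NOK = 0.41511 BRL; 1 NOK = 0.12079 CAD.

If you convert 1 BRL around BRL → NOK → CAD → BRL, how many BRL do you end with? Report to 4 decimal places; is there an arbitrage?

Around BRL → NOK → CAD → BRL: 1 ÷ 0.41511 × 0.12079 ÷ 0.28227 = 1.030868
Product > 1; profitable direction is BRL → NOK → CAD → BRL.

1.0309 (arbitrage exists)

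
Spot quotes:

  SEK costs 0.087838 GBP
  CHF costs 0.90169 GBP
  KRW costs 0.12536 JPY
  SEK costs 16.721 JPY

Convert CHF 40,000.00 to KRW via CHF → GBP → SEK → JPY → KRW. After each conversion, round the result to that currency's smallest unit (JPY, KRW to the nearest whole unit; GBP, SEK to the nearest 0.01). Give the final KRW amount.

KRW 54,769,408

CHF 40,000.00 × 0.90169 = GBP 36,067.60
GBP 36,067.60 ÷ 0.087838 = SEK 410,615.00
SEK 410,615.00 × 16.721 = JPY 6,865,893
JPY 6,865,893 ÷ 0.12536 = KRW 54,769,408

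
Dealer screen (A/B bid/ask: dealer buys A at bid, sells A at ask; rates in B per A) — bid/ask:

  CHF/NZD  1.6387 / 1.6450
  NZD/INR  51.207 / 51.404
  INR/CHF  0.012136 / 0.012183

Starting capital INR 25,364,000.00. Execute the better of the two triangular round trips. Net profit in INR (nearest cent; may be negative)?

Best loop INR → CHF → NZD → INR:
INR 25,364,000.00 × 0.012136 (sell INR at bid) = CHF 307,817.50
CHF 307,817.50 × 1.6387 (sell CHF at bid) = NZD 504,420.54
NZD 504,420.54 × 51.207 (sell NZD at bid) = INR 25,829,862.79

Net profit: INR 465,862.79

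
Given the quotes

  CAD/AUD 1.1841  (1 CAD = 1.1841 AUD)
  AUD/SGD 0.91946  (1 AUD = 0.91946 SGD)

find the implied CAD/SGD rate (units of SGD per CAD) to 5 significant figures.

1 CAD × 1.1841 = 1.1841 AUD
1.1841 AUD × 0.91946 = 1.08873 SGD

CAD/SGD = 1.0887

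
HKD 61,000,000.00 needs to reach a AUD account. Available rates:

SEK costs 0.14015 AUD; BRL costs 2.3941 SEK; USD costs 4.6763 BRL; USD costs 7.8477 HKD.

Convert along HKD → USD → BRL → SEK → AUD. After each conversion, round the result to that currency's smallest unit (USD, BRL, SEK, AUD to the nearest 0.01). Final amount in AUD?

AUD 12,196,218.49

HKD 61,000,000.00 ÷ 7.8477 = USD 7,772,978.07
USD 7,772,978.07 × 4.6763 = BRL 36,348,777.35
BRL 36,348,777.35 × 2.3941 = SEK 87,022,607.85
SEK 87,022,607.85 × 0.14015 = AUD 12,196,218.49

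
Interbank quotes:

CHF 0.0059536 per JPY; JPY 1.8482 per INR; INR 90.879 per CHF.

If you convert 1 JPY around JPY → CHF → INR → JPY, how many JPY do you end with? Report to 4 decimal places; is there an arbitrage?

1.0000 (no arbitrage)

Around JPY → CHF → INR → JPY: 1 × 0.0059536 × 90.879 × 1.8482 = 0.999982
Product ≈ 1 (deviation 0.002%, within rounding noise).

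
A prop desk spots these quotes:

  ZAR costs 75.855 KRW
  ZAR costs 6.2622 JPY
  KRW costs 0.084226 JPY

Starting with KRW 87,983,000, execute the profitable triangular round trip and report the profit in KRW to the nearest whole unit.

Profit: KRW 1,781,005

Profitable loop is KRW → JPY → ZAR → KRW:
KRW 87,983,000 × 0.084226 = JPY 7,410,456
JPY 7,410,456 ÷ 6.2622 = ZAR 1,183,363.06
ZAR 1,183,363.06 × 75.855 = KRW 89,764,005
Profit = KRW 89,764,005 − KRW 87,983,000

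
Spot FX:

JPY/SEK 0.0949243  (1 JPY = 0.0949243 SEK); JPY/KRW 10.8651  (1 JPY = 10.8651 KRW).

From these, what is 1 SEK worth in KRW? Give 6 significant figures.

SEK/KRW = 114.461

1 SEK ÷ 0.0949243 = 10.5347 JPY
10.5347 JPY × 10.8651 = 114.461 KRW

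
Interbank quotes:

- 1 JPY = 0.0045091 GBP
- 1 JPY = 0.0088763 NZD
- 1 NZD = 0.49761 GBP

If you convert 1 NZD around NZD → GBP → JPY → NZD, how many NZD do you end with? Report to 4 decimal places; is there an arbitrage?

Around NZD → GBP → JPY → NZD: 1 × 0.49761 ÷ 0.0045091 × 0.0088763 = 0.979560
Product < 1; profitable direction is NZD → JPY → GBP → NZD.

0.9796 (arbitrage exists)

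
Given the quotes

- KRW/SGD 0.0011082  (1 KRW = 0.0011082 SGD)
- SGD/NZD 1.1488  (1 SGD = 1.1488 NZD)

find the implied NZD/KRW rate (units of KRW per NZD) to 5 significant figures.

NZD/KRW = 785.48

1 NZD ÷ 1.1488 = 0.870474 SGD
0.870474 SGD ÷ 0.0011082 = 785.484 KRW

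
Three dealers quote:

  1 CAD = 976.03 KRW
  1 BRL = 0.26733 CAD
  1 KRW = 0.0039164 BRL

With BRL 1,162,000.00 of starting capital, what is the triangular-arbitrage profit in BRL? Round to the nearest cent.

Profitable loop is BRL → CAD → KRW → BRL:
BRL 1,162,000.00 × 0.26733 = CAD 310,637.46
CAD 310,637.46 × 976.03 = KRW 303,191,480
KRW 303,191,480 × 0.0039164 = BRL 1,187,419.11
Profit = BRL 1,187,419.11 − BRL 1,162,000.00

Profit: BRL 25,419.11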